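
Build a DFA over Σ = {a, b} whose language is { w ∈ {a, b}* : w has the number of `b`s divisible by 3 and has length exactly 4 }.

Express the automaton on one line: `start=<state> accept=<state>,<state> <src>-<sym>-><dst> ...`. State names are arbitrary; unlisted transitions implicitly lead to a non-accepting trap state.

Build one automaton per condition and run them in lockstep. One (3 states) tracks the count of `b`s modulo 3; the other (6 states) tracks the input length, saturating at 5. Each combined state is a pair, one component from each; accept when both components accept. After merging equivalent states the machine shrinks.
A 10-state machine:
        a   b  
>  q0   q1  q2 
   q1   q3  q4 
   q2   q4  q5 
   q3   q6  q7 
   q4   q7  q8 
   q5   q8  q6 
   q6   q9  q7 
   q7   q7  q7 
   q8   q7  q9 
 * q9   q7  q7 
(> = start, * = accepting)

start=q0 accept=q9 q0-a->q1 q0-b->q2 q1-a->q3 q1-b->q4 q2-a->q4 q2-b->q5 q3-a->q6 q3-b->q7 q4-a->q7 q4-b->q8 q5-a->q8 q5-b->q6 q6-a->q9 q6-b->q7 q7-a->q7 q7-b->q7 q8-a->q7 q8-b->q9 q9-a->q7 q9-b->q7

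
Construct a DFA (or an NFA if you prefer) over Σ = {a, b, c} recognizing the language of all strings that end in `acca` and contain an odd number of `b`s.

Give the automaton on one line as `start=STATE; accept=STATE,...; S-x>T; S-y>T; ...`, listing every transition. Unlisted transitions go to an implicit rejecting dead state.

Handle the two conditions separately and then intersect. The first has 5 states tracking how much of the suffix `acca` has currently been matched; the second has 2 states tracking the count of `b`s modulo 2. A product state is a pair (one from each), accepting exactly when both do. After merging equivalent states the machine shrinks.
        a   b   c  
>  S0   S0  S1  S0 
   S1   S2  S0  S1 
   S2   S2  S0  S3 
   S3   S2  S0  S4 
   S4   S5  S0  S1 
 * S5   S2  S0  S3 
(> = start, * = accepting)

start=S0; accept=S5; S0-a>S0; S0-b>S1; S0-c>S0; S1-a>S2; S1-b>S0; S1-c>S1; S2-a>S2; S2-b>S0; S2-c>S3; S3-a>S2; S3-b>S0; S3-c>S4; S4-a>S5; S4-b>S0; S4-c>S1; S5-a>S2; S5-b>S0; S5-c>S3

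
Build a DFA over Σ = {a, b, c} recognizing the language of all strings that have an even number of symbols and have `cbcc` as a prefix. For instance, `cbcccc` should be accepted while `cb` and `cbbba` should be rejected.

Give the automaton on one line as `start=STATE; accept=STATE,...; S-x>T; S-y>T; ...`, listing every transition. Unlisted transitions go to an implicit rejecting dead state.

Build one automaton per condition and run them in lockstep. The first has 2 states tracking the input length modulo 2; the second has 6 states tracking whether the input so far still matches the prefix `cbcc`. A product state is a pair (one from each), accepting exactly when both do.
An 8-state machine:
        a   b   c  
>  q0   q1  q1  q2 
   q1   q3  q3  q3 
   q2   q3  q4  q3 
   q3   q1  q1  q1 
   q4   q1  q1  q5 
   q5   q3  q3  q6 
 * q6   q7  q7  q7 
   q7   q6  q6  q6 
(> = start, * = accepting)

start=q0; accept=q6; q0-a>q1; q0-b>q1; q0-c>q2; q1-a>q3; q1-b>q3; q1-c>q3; q2-a>q3; q2-b>q4; q2-c>q3; q3-a>q1; q3-b>q1; q3-c>q1; q4-a>q1; q4-b>q1; q4-c>q5; q5-a>q3; q5-b>q3; q5-c>q6; q6-a>q7; q6-b>q7; q6-c>q7; q7-a>q6; q7-b>q6; q7-c>q6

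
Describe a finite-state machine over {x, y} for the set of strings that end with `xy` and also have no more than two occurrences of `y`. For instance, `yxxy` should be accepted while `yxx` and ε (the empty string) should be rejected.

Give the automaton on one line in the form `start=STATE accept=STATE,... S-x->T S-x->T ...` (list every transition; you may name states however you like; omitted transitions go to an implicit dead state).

start=s0 accept=s3,s6 s0-x->s1 s0-y->s2 s1-x->s1 s1-y->s3 s2-x->s4 s2-y->s5 s3-x->s4 s3-y->s5 s4-x->s4 s4-y->s6 s5-x->s5 s5-y->s5 s6-x->s5 s6-y->s5

Run two small machines in parallel and take their product. The first has 3 states tracking how much of the suffix `xy` has currently been matched; the second has 4 states tracking the count of `y`s, saturating at 3. A product state is a pair (one from each), accepting exactly when both do. Equivalent product states are then merged.
7 states suffice.
        x   y  
>  s0   s1  s2 
   s1   s1  s3 
   s2   s4  s5 
 * s3   s4  s5 
   s4   s4  s6 
   s5   s5  s5 
 * s6   s5  s5 
(> = start, * = accepting)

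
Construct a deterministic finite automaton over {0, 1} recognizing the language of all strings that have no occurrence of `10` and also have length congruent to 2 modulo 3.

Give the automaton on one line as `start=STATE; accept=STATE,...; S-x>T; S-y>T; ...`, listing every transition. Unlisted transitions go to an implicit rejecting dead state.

start=q0; accept=q3,q4; q0-0>q1; q0-1>q2; q1-0>q3; q1-1>q4; q2-0>q5; q2-1>q4; q3-0>q0; q3-1>q6; q4-0>q7; q4-1>q6; q5-0>q7; q5-1>q7; q6-0>q8; q6-1>q2; q7-0>q8; q7-1>q8; q8-0>q5; q8-1>q5

Handle the two conditions separately and then intersect. The first has 3 states tracking partial matches of the forbidden pattern `10`; the second has 3 states tracking the input length modulo 3. A product state is a pair (one from each), accepting exactly when both do.
A 9-state machine:
        0   1  
>  q0   q1  q2 
   q1   q3  q4 
   q2   q5  q4 
 * q3   q0  q6 
 * q4   q7  q6 
   q5   q7  q7 
   q6   q8  q2 
   q7   q8  q8 
   q8   q5  q5 
(> = start, * = accepting)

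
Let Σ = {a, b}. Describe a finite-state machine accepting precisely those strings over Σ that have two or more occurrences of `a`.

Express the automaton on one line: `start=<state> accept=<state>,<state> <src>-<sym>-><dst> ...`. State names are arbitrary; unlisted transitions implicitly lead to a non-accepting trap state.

Count `a`s, saturating at 3: states s0 through s2 mean 0 through 2 `a`s seen; s3 means more than 2. Each `a` increments (capped at s3); other symbols loop. Accept from {s2, s3}.
        a   b  
>  s0   s1  s0 
   s1   s2  s1 
 * s2   s3  s2 
 * s3   s3  s3 
(> = start, * = accepting)

start=s0 accept=s2,s3 s0-a->s1 s0-b->s0 s1-a->s2 s1-b->s1 s2-a->s3 s2-b->s2 s3-a->s3 s3-b->s3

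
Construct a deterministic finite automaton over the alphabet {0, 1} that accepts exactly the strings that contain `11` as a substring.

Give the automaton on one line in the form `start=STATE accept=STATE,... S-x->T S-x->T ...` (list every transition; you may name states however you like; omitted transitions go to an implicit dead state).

start=s0 accept=s2 s0-0->s0 s0-1->s1 s1-0->s0 s1-1->s2 s2-0->s2 s2-1->s2

States s0..s1 record the length of the longest prefix of `11` that matches the current input suffix. Reaching s2 means `11` has been seen, and we stay there forever. Accept from s2.
        0   1  
>  s0   s0  s1 
   s1   s0  s2 
 * s2   s2  s2 
(> = start, * = accepting)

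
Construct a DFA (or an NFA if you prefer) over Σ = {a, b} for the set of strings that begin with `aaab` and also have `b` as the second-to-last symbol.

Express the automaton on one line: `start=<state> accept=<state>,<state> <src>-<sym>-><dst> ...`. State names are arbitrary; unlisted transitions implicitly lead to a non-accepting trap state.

Build one automaton per condition and run them in lockstep. One (6 states) tracks whether the input so far still matches the prefix `aaab`; the other (7 states) tracks the last 2 symbols read. Each combined state is a pair, one component from each; accept when both components accept.
With 13 states:
          a    b  
>  s0     s1   s2 
   s1     s3   s4 
   s2     s5   s6 
   s3     s7   s4 
   s4     s5   s6 
   s5     s8   s4 
   s6     s5   s6 
   s7     s8   s9 
   s8     s8   s4 
   s9    s10  s11 
 * s10   s12   s9 
 * s11   s10  s11 
   s12   s12   s9 
(> = start, * = accepting)

start=s0 accept=s10,s11 s0-a->s1 s0-b->s2 s1-a->s3 s1-b->s4 s2-a->s5 s2-b->s6 s3-a->s7 s3-b->s4 s4-a->s5 s4-b->s6 s5-a->s8 s5-b->s4 s6-a->s5 s6-b->s6 s7-a->s8 s7-b->s9 s8-a->s8 s8-b->s4 s9-a->s10 s9-b->s11 s10-a->s12 s10-b->s9 s11-a->s10 s11-b->s11 s12-a->s12 s12-b->s9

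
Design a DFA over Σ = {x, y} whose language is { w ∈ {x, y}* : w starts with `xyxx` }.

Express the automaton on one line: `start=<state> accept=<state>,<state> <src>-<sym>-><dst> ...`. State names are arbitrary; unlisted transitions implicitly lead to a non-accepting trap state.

start=q0 accept=q4 q0-x->q1 q0-y->q5 q1-x->q5 q1-y->q2 q2-x->q3 q2-y->q5 q3-x->q4 q3-y->q5 q4-x->q4 q4-y->q4 q5-x->q5 q5-y->q5

Check the first 4 symbols one by one: q0 through q3 record how many have matched `xyxx` so far; any wrong symbol goes to the dead state q5. After all 4 match we enter the accepting sink q4.
        x   y  
>  q0   q1  q5 
   q1   q5  q2 
   q2   q3  q5 
   q3   q4  q5 
 * q4   q4  q4 
   q5   q5  q5 
(> = start, * = accepting)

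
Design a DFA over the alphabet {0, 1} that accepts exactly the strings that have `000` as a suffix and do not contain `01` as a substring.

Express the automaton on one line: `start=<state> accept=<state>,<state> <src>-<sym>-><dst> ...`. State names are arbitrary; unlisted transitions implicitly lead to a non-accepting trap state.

start=s0 accept=s4 s0-0->s1 s0-1->s0 s1-0->s2 s1-1->s3 s2-0->s4 s2-1->s3 s3-0->s5 s3-1->s3 s4-0->s4 s4-1->s3 s5-0->s6 s5-1->s3 s6-0->s7 s6-1->s3 s7-0->s7 s7-1->s3

Handle the two conditions separately and then intersect. The first has 4 states tracking how much of the suffix `000` has currently been matched; the second has 3 states tracking partial matches of the forbidden pattern `01`. A product state is a pair (one from each), accepting exactly when both do.
8 states suffice.
        0   1  
>  s0   s1  s0 
   s1   s2  s3 
   s2   s4  s3 
   s3   s5  s3 
 * s4   s4  s3 
   s5   s6  s3 
   s6   s7  s3 
   s7   s7  s3 
(> = start, * = accepting)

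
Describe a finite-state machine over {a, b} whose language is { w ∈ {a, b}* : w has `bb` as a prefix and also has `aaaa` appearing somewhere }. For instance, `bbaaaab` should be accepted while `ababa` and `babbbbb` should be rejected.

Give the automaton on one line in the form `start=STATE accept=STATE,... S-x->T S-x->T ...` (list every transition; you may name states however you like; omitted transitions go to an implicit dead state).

Run two small machines in parallel and take their product. The first has 4 states tracking whether the input so far still matches the prefix `bb`; the second has 5 states tracking whether and how much of `aaaa` has been seen. A product state is a pair (one from each), accepting exactly when both do. Minimizing collapses redundant product states.
An 8-state machine:
        a   b  
>  q0   q1  q2 
   q1   q1  q1 
   q2   q1  q3 
   q3   q4  q3 
   q4   q5  q3 
   q5   q6  q3 
   q6   q7  q3 
 * q7   q7  q7 
(> = start, * = accepting)

start=q0 accept=q7 q0-a->q1 q0-b->q2 q1-a->q1 q1-b->q1 q2-a->q1 q2-b->q3 q3-a->q4 q3-b->q3 q4-a->q5 q4-b->q3 q5-a->q6 q5-b->q3 q6-a->q7 q6-b->q3 q7-a->q7 q7-b->q7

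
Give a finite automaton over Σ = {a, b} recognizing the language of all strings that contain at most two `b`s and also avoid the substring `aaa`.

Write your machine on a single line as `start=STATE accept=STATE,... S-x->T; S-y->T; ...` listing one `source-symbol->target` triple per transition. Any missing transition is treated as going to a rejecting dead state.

start=s0; accept=s0,s1,s2,s3,s4,s5,s7,s8,s9; s0-a->s1; s0-b->s2; s1-a->s3; s1-b->s2; s2-a->s4; s2-b->s5; s3-a->s6; s3-b->s2; s4-a->s7; s4-b->s5; s5-a->s8; s5-b->s6; s6-a->s6; s6-b->s6; s7-a->s6; s7-b->s5; s8-a->s9; s8-b->s6; s9-a->s6; s9-b->s6

Handle the two conditions separately and then intersect. One (4 states) tracks the count of `b`s, saturating at 3; the other (4 states) tracks partial matches of the forbidden pattern `aaa`. Each combined state is a pair, one component from each; accept when both components accept. Equivalent product states are then merged.
10 states suffice.
        a   b  
>* s0   s1  s2 
 * s1   s3  s2 
 * s2   s4  s5 
 * s3   s6  s2 
 * s4   s7  s5 
 * s5   s8  s6 
   s6   s6  s6 
 * s7   s6  s5 
 * s8   s9  s6 
 * s9   s6  s6 
(> = start, * = accepting)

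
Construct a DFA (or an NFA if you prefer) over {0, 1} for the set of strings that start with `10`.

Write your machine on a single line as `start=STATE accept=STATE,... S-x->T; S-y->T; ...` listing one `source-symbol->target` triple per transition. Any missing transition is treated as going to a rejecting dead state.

Walk along `10` while the input agrees: from q0 take `1` to q1, and so on. Any deviation drops to the rejecting sink q3. Once q2 is reached the prefix is confirmed and every continuation is accepted.
A 4-state machine:
        0   1  
>  q0   q3  q1 
   q1   q2  q3 
 * q2   q2  q2 
   q3   q3  q3 
(> = start, * = accepting)

start=q0; accept=q2; q0-0->q3; q0-1->q1; q1-0->q2; q1-1->q3; q2-0->q2; q2-1->q2; q3-0->q3; q3-1->q3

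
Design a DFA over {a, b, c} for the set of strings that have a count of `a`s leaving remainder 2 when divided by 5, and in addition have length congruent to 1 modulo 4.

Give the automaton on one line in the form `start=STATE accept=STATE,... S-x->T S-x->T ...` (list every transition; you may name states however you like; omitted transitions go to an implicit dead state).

start=q0 accept=q16 q0-a->q1 q0-b->q2 q0-c->q2 q1-a->q3 q1-b->q4 q1-c->q4 q2-a->q4 q2-b->q5 q2-c->q5 q3-a->q6 q3-b->q7 q3-c->q7 q4-a->q7 q4-b->q8 q4-c->q8 q5-a->q8 q5-b->q9 q5-c->q9 q6-a->q10 q6-b->q11 q6-c->q11 q7-a->q11 q7-b->q12 q7-c->q12 q8-a->q12 q8-b->q13 q8-c->q13 q9-a->q13 q9-b->q0 q9-c->q0 q10-a->q2 q10-b->q14 q10-c->q14 q11-a->q14 q11-b->q15 q11-c->q15 q12-a->q15 q12-b->q16 q12-c->q16 q13-a->q16 q13-b->q1 q13-c->q1 q14-a->q5 q14-b->q17 q14-c->q17 q15-a->q17 q15-b->q18 q15-c->q18 q16-a->q18 q16-b->q3 q16-c->q3 q17-a->q9 q17-b->q19 q17-c->q19 q18-a->q19 q18-b->q6 q18-c->q6 q19-a->q0 q19-b->q10 q19-c->q10

Build one automaton per condition and run them in lockstep. One (5 states) tracks the count of `a`s modulo 5; the other (4 states) tracks the input length modulo 4. Each combined state is a pair, one component from each; accept when both components accept.
20 states suffice.
          a    b    c  
>  q0     q1   q2   q2 
   q1     q3   q4   q4 
   q2     q4   q5   q5 
   q3     q6   q7   q7 
   q4     q7   q8   q8 
   q5     q8   q9   q9 
   q6    q10  q11  q11 
   q7    q11  q12  q12 
   q8    q12  q13  q13 
   q9    q13   q0   q0 
   q10    q2  q14  q14 
   q11   q14  q15  q15 
   q12   q15  q16  q16 
   q13   q16   q1   q1 
   q14    q5  q17  q17 
   q15   q17  q18  q18 
 * q16   q18   q3   q3 
   q17    q9  q19  q19 
   q18   q19   q6   q6 
   q19    q0  q10  q10 
(> = start, * = accepting)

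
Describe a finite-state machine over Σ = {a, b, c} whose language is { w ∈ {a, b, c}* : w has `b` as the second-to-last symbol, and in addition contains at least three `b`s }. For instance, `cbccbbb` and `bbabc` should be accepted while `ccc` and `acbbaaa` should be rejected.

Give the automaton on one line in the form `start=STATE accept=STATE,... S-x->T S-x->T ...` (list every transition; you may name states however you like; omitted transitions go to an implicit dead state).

Build one automaton per condition and run them in lockstep. The first has 13 states tracking the last 2 symbols read; the second has 5 states tracking the count of `b`s, saturating at 4. A product state is a pair (one from each), accepting exactly when both do. After merging equivalent states the machine shrinks.
        a   b   c  
>  S0   S0  S1  S0 
   S1   S1  S2  S1 
   S2   S3  S4  S3 
   S3   S3  S5  S3 
 * S4   S6  S4  S6 
   S5   S6  S4  S6 
 * S6   S3  S5  S3 
(> = start, * = accepting)

start=S0 accept=S4,S6 S0-a->S0 S0-b->S1 S0-c->S0 S1-a->S1 S1-b->S2 S1-c->S1 S2-a->S3 S2-b->S4 S2-c->S3 S3-a->S3 S3-b->S5 S3-c->S3 S4-a->S6 S4-b->S4 S4-c->S6 S5-a->S6 S5-b->S4 S5-c->S6 S6-a->S3 S6-b->S5 S6-c->S3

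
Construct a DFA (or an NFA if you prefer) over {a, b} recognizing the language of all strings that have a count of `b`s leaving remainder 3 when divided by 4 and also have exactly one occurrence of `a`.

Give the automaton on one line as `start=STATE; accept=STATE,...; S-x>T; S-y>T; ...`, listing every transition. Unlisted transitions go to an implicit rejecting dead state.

Build one automaton per condition and run them in lockstep. The first has 4 states tracking the count of `b`s modulo 4; the second has 3 states tracking the count of `a`s, saturating at 2. A product state is a pair (one from each), accepting exactly when both do. Minimizing collapses redundant product states.
9 states suffice.
        a   b  
>  q0   q1  q2 
   q1   q3  q4 
   q2   q4  q5 
   q3   q3  q3 
   q4   q3  q6 
   q5   q6  q7 
   q6   q3  q8 
   q7   q8  q0 
 * q8   q3  q1 
(> = start, * = accepting)

start=q0; accept=q8; q0-a>q1; q0-b>q2; q1-a>q3; q1-b>q4; q2-a>q4; q2-b>q5; q3-a>q3; q3-b>q3; q4-a>q3; q4-b>q6; q5-a>q6; q5-b>q7; q6-a>q3; q6-b>q8; q7-a>q8; q7-b>q0; q8-a>q3; q8-b>q1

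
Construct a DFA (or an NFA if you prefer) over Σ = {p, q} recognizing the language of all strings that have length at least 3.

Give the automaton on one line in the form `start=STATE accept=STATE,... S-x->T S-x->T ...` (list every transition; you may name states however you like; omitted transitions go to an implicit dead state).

start=S0 accept=S3,S4 S0-p->S1 S0-q->S1 S1-p->S2 S1-q->S2 S2-p->S3 S2-q->S3 S3-p->S4 S3-q->S4 S4-p->S4 S4-q->S4

We only need to distinguish lengths 0, 1, …, 3, and '>3'. Chain S0 → S1 → S2 → S3 → S4 on every symbol, with S4 looping. Accepting states: {S3, S4}.
A 5-state machine:
        p   q  
>  S0   S1  S1 
   S1   S2  S2 
   S2   S3  S3 
 * S3   S4  S4 
 * S4   S4  S4 
(> = start, * = accepting)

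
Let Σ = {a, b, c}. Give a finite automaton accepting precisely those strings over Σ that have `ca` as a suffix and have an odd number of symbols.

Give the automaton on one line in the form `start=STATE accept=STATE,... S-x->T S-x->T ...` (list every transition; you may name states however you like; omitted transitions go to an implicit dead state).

Run two small machines in parallel and take their product. One (3 states) tracks how much of the suffix `ca` has currently been matched; the other (2 states) tracks the input length modulo 2. Each combined state is a pair, one component from each; accept when both components accept. Equivalent product states are then merged.
A 4-state machine:
        a   b   c  
>  q0   q1  q1  q1 
   q1   q0  q0  q2 
   q2   q3  q1  q1 
 * q3   q0  q0  q2 
(> = start, * = accepting)

start=q0 accept=q3 q0-a->q1 q0-b->q1 q0-c->q1 q1-a->q0 q1-b->q0 q1-c->q2 q2-a->q3 q2-b->q1 q2-c->q1 q3-a->q0 q3-b->q0 q3-c->q2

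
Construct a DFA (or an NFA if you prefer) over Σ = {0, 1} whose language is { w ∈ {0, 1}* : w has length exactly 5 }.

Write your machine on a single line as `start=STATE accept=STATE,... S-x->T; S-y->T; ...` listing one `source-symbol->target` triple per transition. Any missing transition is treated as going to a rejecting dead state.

start=s0; accept=s5; s0-0->s1; s0-1->s1; s1-0->s2; s1-1->s2; s2-0->s3; s2-1->s3; s3-0->s4; s3-1->s4; s4-0->s5; s4-1->s5; s5-0->s6; s5-1->s6; s6-0->s6; s6-1->s6

Count input length up to 6: every symbol moves from s0 toward s6, which means 'more than 5' and absorbs. Accept from {s5}.
With 7 states:
        0   1  
>  s0   s1  s1 
   s1   s2  s2 
   s2   s3  s3 
   s3   s4  s4 
   s4   s5  s5 
 * s5   s6  s6 
   s6   s6  s6 
(> = start, * = accepting)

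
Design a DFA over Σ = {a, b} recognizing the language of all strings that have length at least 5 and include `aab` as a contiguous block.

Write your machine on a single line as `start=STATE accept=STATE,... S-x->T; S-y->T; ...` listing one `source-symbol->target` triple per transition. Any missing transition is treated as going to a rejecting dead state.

Handle the two conditions separately and then intersect. One (7 states) tracks the input length, saturating at 6; the other (4 states) tracks whether and how much of `aab` has been seen. Each combined state is a pair, one component from each; accept when both components accept. Equivalent product states are then merged.
With 12 states:
          a    b  
>  S0     S1   S2 
   S1     S3   S4 
   S2     S5   S4 
   S3     S6   S7 
   S4     S8   S4 
   S5     S6   S4 
   S6     S9  S10 
   S7    S10  S10 
   S8     S9   S4 
   S9     S9  S11 
   S10   S11  S11 
 * S11   S11  S11 
(> = start, * = accepting)

start=S0; accept=S11; S0-a->S1; S0-b->S2; S1-a->S3; S1-b->S4; S2-a->S5; S2-b->S4; S3-a->S6; S3-b->S7; S4-a->S8; S4-b->S4; S5-a->S6; S5-b->S4; S6-a->S9; S6-b->S10; S7-a->S10; S7-b->S10; S8-a->S9; S8-b->S4; S9-a->S9; S9-b->S11; S10-a->S11; S10-b->S11; S11-a->S11; S11-b->S11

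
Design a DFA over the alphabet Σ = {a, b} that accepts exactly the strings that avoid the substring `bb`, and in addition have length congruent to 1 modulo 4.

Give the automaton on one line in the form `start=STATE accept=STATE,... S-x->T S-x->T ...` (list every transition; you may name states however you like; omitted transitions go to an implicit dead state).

start=s0 accept=s1,s2 s0-a->s1 s0-b->s2 s1-a->s3 s1-b->s4 s2-a->s3 s2-b->s5 s3-a->s6 s3-b->s7 s4-a->s6 s4-b->s8 s5-a->s8 s5-b->s8 s6-a->s0 s6-b->s9 s7-a->s0 s7-b->s10 s8-a->s10 s8-b->s10 s9-a->s1 s9-b->s11 s10-a->s11 s10-b->s11 s11-a->s5 s11-b->s5

Handle the two conditions separately and then intersect. One (3 states) tracks partial matches of the forbidden pattern `bb`; the other (4 states) tracks the input length modulo 4. Each combined state is a pair, one component from each; accept when both components accept.
12 states suffice.
          a    b  
>  s0     s1   s2 
 * s1     s3   s4 
 * s2     s3   s5 
   s3     s6   s7 
   s4     s6   s8 
   s5     s8   s8 
   s6     s0   s9 
   s7     s0  s10 
   s8    s10  s10 
   s9     s1  s11 
   s10   s11  s11 
   s11    s5   s5 
(> = start, * = accepting)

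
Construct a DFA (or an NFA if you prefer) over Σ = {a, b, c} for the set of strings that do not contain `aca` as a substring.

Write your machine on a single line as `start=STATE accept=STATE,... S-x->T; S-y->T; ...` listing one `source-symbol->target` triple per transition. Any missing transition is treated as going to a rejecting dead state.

start=q0; accept=q0,q1,q2; q0-a->q1; q0-b->q0; q0-c->q0; q1-a->q1; q1-b->q0; q1-c->q2; q2-a->q3; q2-b->q0; q2-c->q0; q3-a->q3; q3-b->q3; q3-c->q3

This is the complement of 'contains `aca`'. Use the same substring-matching states — q0 through q3 holding how much of `aca` has just been matched — but flip the accepting set: everything except the trap q3 accepts.
A 4-state machine:
        a   b   c  
>* q0   q1  q0  q0 
 * q1   q1  q0  q2 
 * q2   q3  q0  q0 
   q3   q3  q3  q3 
(> = start, * = accepting)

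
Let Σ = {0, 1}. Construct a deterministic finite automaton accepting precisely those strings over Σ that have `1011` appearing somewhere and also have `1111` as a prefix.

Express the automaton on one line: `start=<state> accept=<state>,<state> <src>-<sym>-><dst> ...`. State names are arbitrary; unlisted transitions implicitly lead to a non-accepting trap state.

Build one automaton per condition and run them in lockstep. One (5 states) tracks whether and how much of `1011` has been seen; the other (6 states) tracks whether the input so far still matches the prefix `1111`. Each combined state is a pair, one component from each; accept when both components accept.
          0    1  
>  s0     s1   s2 
   s1     s1   s3 
   s2     s4   s5 
   s3     s4   s3 
   s4     s1   s6 
   s5     s4   s7 
   s6     s4   s8 
   s7     s4   s9 
   s8     s8   s8 
   s9    s10   s9 
   s10   s11  s12 
   s11   s11   s9 
   s12   s10  s13 
 * s13   s13  s13 
(> = start, * = accepting)

start=s0 accept=s13 s0-0->s1 s0-1->s2 s1-0->s1 s1-1->s3 s2-0->s4 s2-1->s5 s3-0->s4 s3-1->s3 s4-0->s1 s4-1->s6 s5-0->s4 s5-1->s7 s6-0->s4 s6-1->s8 s7-0->s4 s7-1->s9 s8-0->s8 s8-1->s8 s9-0->s10 s9-1->s9 s10-0->s11 s10-1->s12 s11-0->s11 s11-1->s9 s12-0->s10 s12-1->s13 s13-0->s13 s13-1->s13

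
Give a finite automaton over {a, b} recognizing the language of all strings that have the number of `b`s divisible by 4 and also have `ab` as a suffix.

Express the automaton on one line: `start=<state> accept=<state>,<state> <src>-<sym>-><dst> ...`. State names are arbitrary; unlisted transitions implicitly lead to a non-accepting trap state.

start=s0 accept=s5 s0-a->s0 s0-b->s1 s1-a->s1 s1-b->s2 s2-a->s2 s2-b->s3 s3-a->s4 s3-b->s0 s4-a->s4 s4-b->s5 s5-a->s0 s5-b->s1

Handle the two conditions separately and then intersect. The first has 4 states tracking the count of `b`s modulo 4; the second has 3 states tracking how much of the suffix `ab` has currently been matched. A product state is a pair (one from each), accepting exactly when both do. Minimizing collapses redundant product states.
6 states suffice.
        a   b  
>  s0   s0  s1 
   s1   s1  s2 
   s2   s2  s3 
   s3   s4  s0 
   s4   s4  s5 
 * s5   s0  s1 
(> = start, * = accepting)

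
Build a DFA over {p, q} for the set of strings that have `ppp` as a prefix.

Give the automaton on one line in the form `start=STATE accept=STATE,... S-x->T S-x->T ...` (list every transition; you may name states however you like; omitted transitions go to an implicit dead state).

Check the first 3 symbols one by one: S0 through S2 record how many have matched `ppp` so far; any wrong symbol goes to the dead state S4. After all 3 match we enter the accepting sink S3.
A 5-state machine:
        p   q  
>  S0   S1  S4 
   S1   S2  S4 
   S2   S3  S4 
 * S3   S3  S3 
   S4   S4  S4 
(> = start, * = accepting)

start=S0 accept=S3 S0-p->S1 S0-q->S4 S1-p->S2 S1-q->S4 S2-p->S3 S2-q->S4 S3-p->S3 S3-q->S3 S4-p->S4 S4-q->S4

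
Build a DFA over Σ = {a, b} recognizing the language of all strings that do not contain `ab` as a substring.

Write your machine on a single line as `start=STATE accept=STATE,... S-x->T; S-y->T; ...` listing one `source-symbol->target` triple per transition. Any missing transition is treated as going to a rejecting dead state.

This is the complement of 'contains `ab`'. Use the same substring-matching states — q0 through q2 holding how much of `ab` has just been matched — but flip the accepting set: everything except the trap q2 accepts.
        a   b  
>* q0   q1  q0 
 * q1   q1  q2 
   q2   q2  q2 
(> = start, * = accepting)

start=q0; accept=q0,q1; q0-a->q1; q0-b->q0; q1-a->q1; q1-b->q2; q2-a->q2; q2-b->q2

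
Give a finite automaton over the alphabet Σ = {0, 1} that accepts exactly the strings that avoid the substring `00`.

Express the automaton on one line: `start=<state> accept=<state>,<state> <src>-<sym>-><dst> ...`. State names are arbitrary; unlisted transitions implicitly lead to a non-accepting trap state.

start=q0 accept=q0,q1 q0-0->q1 q0-1->q0 q1-0->q2 q1-1->q0 q2-0->q2 q2-1->q2

Track partial matches of the forbidden pattern `00`. State q2 is a dead state reached once `00` has occurred; every other state accepts. q0 means no part of `00` is currently matched.
3 states suffice.
        0   1  
>* q0   q1  q0 
 * q1   q2  q0 
   q2   q2  q2 
(> = start, * = accepting)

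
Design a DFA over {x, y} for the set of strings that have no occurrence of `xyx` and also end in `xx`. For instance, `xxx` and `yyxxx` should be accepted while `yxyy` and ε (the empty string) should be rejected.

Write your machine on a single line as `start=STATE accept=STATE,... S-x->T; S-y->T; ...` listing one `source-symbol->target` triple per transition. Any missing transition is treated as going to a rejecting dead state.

Build one automaton per condition and run them in lockstep. One (4 states) tracks partial matches of the forbidden pattern `xyx`; the other (3 states) tracks how much of the suffix `xx` has currently been matched. Each combined state is a pair, one component from each; accept when both components accept. Minimizing collapses redundant product states.
A 5-state machine:
        x   y  
>  s0   s1  s0 
   s1   s2  s3 
 * s2   s2  s3 
   s3   s4  s0 
   s4   s4  s4 
(> = start, * = accepting)

start=s0; accept=s2; s0-x->s1; s0-y->s0; s1-x->s2; s1-y->s3; s2-x->s2; s2-y->s3; s3-x->s4; s3-y->s0; s4-x->s4; s4-y->s4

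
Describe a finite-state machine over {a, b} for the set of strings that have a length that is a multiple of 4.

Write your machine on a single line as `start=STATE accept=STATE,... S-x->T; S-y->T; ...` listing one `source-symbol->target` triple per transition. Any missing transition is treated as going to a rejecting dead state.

Only the length mod 4 matters, so use a 4-cycle: from any state, every input symbol moves to the next state, wrapping q3 back to q0. Mark q0 accepting.
A 4-state machine:
        a   b  
>* q0   q1  q1 
   q1   q2  q2 
   q2   q3  q3 
   q3   q0  q0 
(> = start, * = accepting)

start=q0; accept=q0; q0-a->q1; q0-b->q1; q1-a->q2; q1-b->q2; q2-a->q3; q2-b->q3; q3-a->q0; q3-b->q0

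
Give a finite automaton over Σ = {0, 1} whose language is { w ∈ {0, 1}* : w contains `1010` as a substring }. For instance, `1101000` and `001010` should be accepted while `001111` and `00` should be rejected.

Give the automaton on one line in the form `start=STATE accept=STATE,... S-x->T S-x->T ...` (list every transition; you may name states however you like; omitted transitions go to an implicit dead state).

start=S0 accept=S4 S0-0->S0 S0-1->S1 S1-0->S2 S1-1->S1 S2-0->S0 S2-1->S3 S3-0->S4 S3-1->S1 S4-0->S4 S4-1->S4

States S0..S3 record the length of the longest prefix of `1010` that matches the current input suffix. Reaching S4 means `1010` has been seen, and we stay there forever. Accept from S4.
With 5 states:
        0   1  
>  S0   S0  S1 
   S1   S2  S1 
   S2   S0  S3 
   S3   S4  S1 
 * S4   S4  S4 
(> = start, * = accepting)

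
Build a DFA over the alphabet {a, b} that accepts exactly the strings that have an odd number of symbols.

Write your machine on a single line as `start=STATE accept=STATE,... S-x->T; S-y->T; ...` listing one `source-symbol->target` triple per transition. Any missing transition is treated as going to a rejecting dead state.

start=s0; accept=s1; s0-a->s1; s0-b->s1; s1-a->s0; s1-b->s0

Only the length mod 2 matters, so use a 2-cycle: from any state, every input symbol moves to the next state, wrapping s1 back to s0. Mark s1 accepting.
        a   b  
>  s0   s1  s1 
 * s1   s0  s0 
(> = start, * = accepting)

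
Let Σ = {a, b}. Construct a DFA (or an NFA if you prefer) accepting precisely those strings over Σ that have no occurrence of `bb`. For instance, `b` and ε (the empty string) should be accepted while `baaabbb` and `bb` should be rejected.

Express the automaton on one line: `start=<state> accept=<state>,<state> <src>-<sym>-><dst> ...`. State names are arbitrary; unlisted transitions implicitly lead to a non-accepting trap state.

This is the complement of 'contains `bb`'. Use the same substring-matching states — S0 through S2 holding how much of `bb` has just been matched — but flip the accepting set: everything except the trap S2 accepts.
3 states suffice.
        a   b  
>* S0   S0  S1 
 * S1   S0  S2 
   S2   S2  S2 
(> = start, * = accepting)

start=S0 accept=S0,S1 S0-a->S0 S0-b->S1 S1-a->S0 S1-b->S2 S2-a->S2 S2-b->S2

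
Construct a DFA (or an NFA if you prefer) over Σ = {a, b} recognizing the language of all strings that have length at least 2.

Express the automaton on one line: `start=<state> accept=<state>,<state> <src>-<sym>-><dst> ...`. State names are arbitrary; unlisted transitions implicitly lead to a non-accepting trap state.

We only need to distinguish lengths 0, 1, …, 2, and '>2'. Chain q0 → q1 → q2 → q3 on every symbol, with q3 looping. Accepting states: {q2, q3}.
4 states suffice.
        a   b  
>  q0   q1  q1 
   q1   q2  q2 
 * q2   q3  q3 
 * q3   q3  q3 
(> = start, * = accepting)

start=q0 accept=q2,q3 q0-a->q1 q0-b->q1 q1-a->q2 q1-b->q2 q2-a->q3 q2-b->q3 q3-a->q3 q3-b->q3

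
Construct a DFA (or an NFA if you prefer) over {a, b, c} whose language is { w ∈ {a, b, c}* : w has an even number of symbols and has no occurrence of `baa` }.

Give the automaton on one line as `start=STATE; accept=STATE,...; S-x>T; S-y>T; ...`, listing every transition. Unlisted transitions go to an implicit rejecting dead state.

start=q0; accept=q0,q3,q4; q0-a>q1; q0-b>q2; q0-c>q1; q1-a>q0; q1-b>q3; q1-c>q0; q2-a>q4; q2-b>q3; q2-c>q0; q3-a>q5; q3-b>q2; q3-c>q1; q4-a>q6; q4-b>q2; q4-c>q1; q5-a>q6; q5-b>q3; q5-c>q0; q6-a>q6; q6-b>q6; q6-c>q6

Handle the two conditions separately and then intersect. One (2 states) tracks the input length modulo 2; the other (4 states) tracks partial matches of the forbidden pattern `baa`. Each combined state is a pair, one component from each; accept when both components accept. Equivalent product states are then merged.
With 7 states:
        a   b   c  
>* q0   q1  q2  q1 
   q1   q0  q3  q0 
   q2   q4  q3  q0 
 * q3   q5  q2  q1 
 * q4   q6  q2  q1 
   q5   q6  q3  q0 
   q6   q6  q6  q6 
(> = start, * = accepting)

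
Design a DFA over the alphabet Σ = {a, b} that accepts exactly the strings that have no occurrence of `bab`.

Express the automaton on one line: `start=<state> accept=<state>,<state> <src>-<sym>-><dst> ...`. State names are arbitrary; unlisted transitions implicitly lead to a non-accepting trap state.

start=q0 accept=q0,q1,q2 q0-a->q0 q0-b->q1 q1-a->q2 q1-b->q1 q2-a->q0 q2-b->q3 q3-a->q3 q3-b->q3

This is the complement of 'contains `bab`'. Use the same substring-matching states — q0 through q3 holding how much of `bab` has just been matched — but flip the accepting set: everything except the trap q3 accepts.
        a   b  
>* q0   q0  q1 
 * q1   q2  q1 
 * q2   q0  q3 
   q3   q3  q3 
(> = start, * = accepting)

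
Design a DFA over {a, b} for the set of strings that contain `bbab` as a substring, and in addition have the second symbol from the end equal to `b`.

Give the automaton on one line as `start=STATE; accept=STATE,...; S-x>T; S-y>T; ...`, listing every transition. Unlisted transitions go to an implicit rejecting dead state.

Build one automaton per condition and run them in lockstep. The first has 5 states tracking whether and how much of `bbab` has been seen; the second has 7 states tracking the last 2 symbols read. A product state is a pair (one from each), accepting exactly when both do.
          a    b  
>  s0     s1   s2 
   s1     s3   s4 
   s2     s5   s6 
   s3     s3   s4 
   s4     s5   s6 
   s5     s3   s4 
   s6     s7   s6 
   s7     s3   s8 
   s8     s9  s10 
 * s9    s11   s8 
 * s10    s9  s10 
   s11   s11   s8 
(> = start, * = accepting)

start=s0; accept=s9,s10; s0-a>s1; s0-b>s2; s1-a>s3; s1-b>s4; s2-a>s5; s2-b>s6; s3-a>s3; s3-b>s4; s4-a>s5; s4-b>s6; s5-a>s3; s5-b>s4; s6-a>s7; s6-b>s6; s7-a>s3; s7-b>s8; s8-a>s9; s8-b>s10; s9-a>s11; s9-b>s8; s10-a>s9; s10-b>s10; s11-a>s11; s11-b>s8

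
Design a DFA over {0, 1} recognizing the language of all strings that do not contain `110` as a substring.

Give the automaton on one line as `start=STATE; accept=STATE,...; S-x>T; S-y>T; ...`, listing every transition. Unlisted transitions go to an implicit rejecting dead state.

Track partial matches of the forbidden pattern `110`. State S3 is a dead state reached once `110` has occurred; every other state accepts. S0 means no part of `110` is currently matched.
A 4-state machine:
        0   1  
>* S0   S0  S1 
 * S1   S0  S2 
 * S2   S3  S2 
   S3   S3  S3 
(> = start, * = accepting)

start=S0; accept=S0,S1,S2; S0-0>S0; S0-1>S1; S1-0>S0; S1-1>S2; S2-0>S3; S2-1>S2; S3-0>S3; S3-1>S3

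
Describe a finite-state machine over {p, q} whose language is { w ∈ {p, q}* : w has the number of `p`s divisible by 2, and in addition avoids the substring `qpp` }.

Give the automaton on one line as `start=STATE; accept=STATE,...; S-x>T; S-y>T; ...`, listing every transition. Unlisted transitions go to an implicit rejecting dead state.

Run two small machines in parallel and take their product. One (2 states) tracks the count of `p`s modulo 2; the other (4 states) tracks partial matches of the forbidden pattern `qpp`. Each combined state is a pair, one component from each; accept when both components accept.
       p  q 
>* A   B  C 
   B   A  D 
 * C   E  C 
   D   F  D 
   E   G  D 
 * F   H  C 
   G   H  G 
   H   G  H 
(> = start, * = accepting)

start=A; accept=A,C,F; A-p>B; A-q>C; B-p>A; B-q>D; C-p>E; C-q>C; D-p>F; D-q>D; E-p>G; E-q>D; F-p>H; F-q>C; G-p>H; G-q>G; H-p>G; H-q>H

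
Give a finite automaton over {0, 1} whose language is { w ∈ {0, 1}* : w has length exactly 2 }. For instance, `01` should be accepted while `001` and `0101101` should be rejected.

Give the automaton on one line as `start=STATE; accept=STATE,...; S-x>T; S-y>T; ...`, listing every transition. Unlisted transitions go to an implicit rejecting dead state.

start=q0; accept=q2; q0-0>q1; q0-1>q1; q1-0>q2; q1-1>q2; q2-0>q3; q2-1>q3; q3-0>q3; q3-1>q3

Count input length up to 3: every symbol moves from q0 toward q3, which means 'more than 2' and absorbs. Accept from {q2}.
With 4 states:
        0   1  
>  q0   q1  q1 
   q1   q2  q2 
 * q2   q3  q3 
   q3   q3  q3 
(> = start, * = accepting)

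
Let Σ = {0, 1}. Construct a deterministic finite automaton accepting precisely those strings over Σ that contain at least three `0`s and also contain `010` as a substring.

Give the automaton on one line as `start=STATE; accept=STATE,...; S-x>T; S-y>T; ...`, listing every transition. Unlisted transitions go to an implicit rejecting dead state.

start=S0; accept=S10,S13; S0-0>S1; S0-1>S0; S1-0>S2; S1-1>S3; S2-0>S4; S2-1>S5; S3-0>S6; S3-1>S7; S4-0>S8; S4-1>S9; S5-0>S10; S5-1>S11; S6-0>S10; S6-1>S6; S7-0>S2; S7-1>S7; S8-0>S8; S8-1>S12; S9-0>S13; S9-1>S14; S10-0>S13; S10-1>S10; S11-0>S4; S11-1>S11; S12-0>S13; S12-1>S15; S13-0>S13; S13-1>S13; S14-0>S8; S14-1>S14; S15-0>S8; S15-1>S15

Handle the two conditions separately and then intersect. One (5 states) tracks the count of `0`s, saturating at 4; the other (4 states) tracks whether and how much of `010` has been seen. Each combined state is a pair, one component from each; accept when both components accept.
With 16 states:
          0    1  
>  S0     S1   S0 
   S1     S2   S3 
   S2     S4   S5 
   S3     S6   S7 
   S4     S8   S9 
   S5    S10  S11 
   S6    S10   S6 
   S7     S2   S7 
   S8     S8  S12 
   S9    S13  S14 
 * S10   S13  S10 
   S11    S4  S11 
   S12   S13  S15 
 * S13   S13  S13 
   S14    S8  S14 
   S15    S8  S15 
(> = start, * = accepting)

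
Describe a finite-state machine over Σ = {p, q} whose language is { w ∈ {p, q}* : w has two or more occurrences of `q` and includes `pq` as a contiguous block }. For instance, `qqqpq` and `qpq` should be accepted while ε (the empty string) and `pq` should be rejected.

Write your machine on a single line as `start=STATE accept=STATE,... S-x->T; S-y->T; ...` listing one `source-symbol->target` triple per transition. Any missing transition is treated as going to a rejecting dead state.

start=A; accept=G,J; A-p->B; A-q->C; B-p->B; B-q->D; C-p->E; C-q->F; D-p->D; D-q->G; E-p->E; E-q->G; F-p->H; F-q->I; G-p->G; G-q->J; H-p->H; H-q->J; I-p->K; I-q->I; J-p->J; J-q->J; K-p->K; K-q->J

Run two small machines in parallel and take their product. The first has 4 states tracking the count of `q`s, saturating at 3; the second has 3 states tracking whether and how much of `pq` has been seen. A product state is a pair (one from each), accepting exactly when both do.
An 11-state machine:
       p  q 
>  A   B  C 
   B   B  D 
   C   E  F 
   D   D  G 
   E   E  G 
   F   H  I 
 * G   G  J 
   H   H  J 
   I   K  I 
 * J   J  J 
   K   K  J 
(> = start, * = accepting)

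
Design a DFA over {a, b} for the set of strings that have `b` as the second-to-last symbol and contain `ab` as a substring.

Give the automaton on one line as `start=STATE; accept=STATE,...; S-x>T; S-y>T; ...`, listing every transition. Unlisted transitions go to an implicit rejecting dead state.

Run two small machines in parallel and take their product. One (7 states) tracks the last 2 symbols read; the other (3 states) tracks whether and how much of `ab` has been seen. Each combined state is a pair, one component from each; accept when both components accept.
With 10 states:
        a   b  
>  s0   s1  s2 
   s1   s3  s4 
   s2   s5  s6 
   s3   s3  s4 
   s4   s7  s8 
   s5   s3  s4 
   s6   s5  s6 
 * s7   s9  s4 
 * s8   s7  s8 
   s9   s9  s4 
(> = start, * = accepting)

start=s0; accept=s7,s8; s0-a>s1; s0-b>s2; s1-a>s3; s1-b>s4; s2-a>s5; s2-b>s6; s3-a>s3; s3-b>s4; s4-a>s7; s4-b>s8; s5-a>s3; s5-b>s4; s6-a>s5; s6-b>s6; s7-a>s9; s7-b>s4; s8-a>s7; s8-b>s8; s9-a>s9; s9-b>s4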